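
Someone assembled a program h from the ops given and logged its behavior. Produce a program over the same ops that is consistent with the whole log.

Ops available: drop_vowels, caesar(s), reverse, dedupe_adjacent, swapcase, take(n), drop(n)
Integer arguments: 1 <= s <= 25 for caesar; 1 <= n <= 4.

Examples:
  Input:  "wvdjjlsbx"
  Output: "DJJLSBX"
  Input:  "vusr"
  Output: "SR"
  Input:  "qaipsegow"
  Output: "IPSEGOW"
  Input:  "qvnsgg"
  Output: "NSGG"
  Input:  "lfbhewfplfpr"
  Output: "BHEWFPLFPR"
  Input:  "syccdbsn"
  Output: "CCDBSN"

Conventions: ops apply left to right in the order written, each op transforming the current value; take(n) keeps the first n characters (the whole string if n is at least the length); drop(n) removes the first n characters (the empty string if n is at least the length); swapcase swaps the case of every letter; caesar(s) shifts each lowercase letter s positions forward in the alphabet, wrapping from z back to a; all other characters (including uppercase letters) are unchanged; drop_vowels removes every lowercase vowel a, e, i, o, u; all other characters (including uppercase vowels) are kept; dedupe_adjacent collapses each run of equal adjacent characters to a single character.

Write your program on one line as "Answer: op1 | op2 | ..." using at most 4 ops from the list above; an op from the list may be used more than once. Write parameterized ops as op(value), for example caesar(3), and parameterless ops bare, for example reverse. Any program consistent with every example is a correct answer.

reverse | swapcase | reverse | drop(2)

Check, running the answer program on each example:
  "wvdjjlsbx" -> "xbsljjdvw" -> "XBSLJJDVW" -> "WVDJJLSBX" -> "DJJLSBX"
  "vusr" -> "rsuv" -> "RSUV" -> "VUSR" -> "SR"
  "qaipsegow" -> "wogespiaq" -> "WOGESPIAQ" -> "QAIPSEGOW" -> "IPSEGOW"
  "qvnsgg" -> "ggsnvq" -> "GGSNVQ" -> "QVNSGG" -> "NSGG"
  "lfbhewfplfpr" -> "rpflpfwehbfl" -> "RPFLPFWEHBFL" -> "LFBHEWFPLFPR" -> "BHEWFPLFPR"
  "syccdbsn" -> "nsbdccys" -> "NSBDCCYS" -> "SYCCDBSN" -> "CCDBSN"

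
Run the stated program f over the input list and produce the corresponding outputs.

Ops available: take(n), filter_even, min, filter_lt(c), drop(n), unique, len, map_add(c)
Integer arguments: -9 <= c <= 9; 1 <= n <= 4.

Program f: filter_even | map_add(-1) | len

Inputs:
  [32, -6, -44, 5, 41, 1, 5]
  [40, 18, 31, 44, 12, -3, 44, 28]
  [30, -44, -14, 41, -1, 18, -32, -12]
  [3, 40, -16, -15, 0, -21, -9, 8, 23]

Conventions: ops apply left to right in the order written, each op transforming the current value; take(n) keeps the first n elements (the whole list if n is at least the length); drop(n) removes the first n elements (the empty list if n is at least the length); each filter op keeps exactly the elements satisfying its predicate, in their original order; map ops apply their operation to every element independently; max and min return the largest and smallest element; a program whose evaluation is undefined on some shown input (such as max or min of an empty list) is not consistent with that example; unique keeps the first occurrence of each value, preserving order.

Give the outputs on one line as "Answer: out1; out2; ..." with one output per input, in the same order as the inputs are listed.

Execution, op by op:
  [32, -6, -44, 5, 41, 1, 5] -> [32, -6, -44] -> [31, -7, -45] -> 3
  [40, 18, 31, 44, 12, -3, 44, 28] -> [40, 18, 44, 12, 44, 28] -> [39, 17, 43, 11, 43, 27] -> 6
  [30, -44, -14, 41, -1, 18, -32, -12] -> [30, -44, -14, 18, -32, -12] -> [29, -45, -15, 17, -33, -13] -> 6
  [3, 40, -16, -15, 0, -21, -9, 8, 23] -> [40, -16, 0, 8] -> [39, -17, -1, 7] -> 4

3; 6; 6; 4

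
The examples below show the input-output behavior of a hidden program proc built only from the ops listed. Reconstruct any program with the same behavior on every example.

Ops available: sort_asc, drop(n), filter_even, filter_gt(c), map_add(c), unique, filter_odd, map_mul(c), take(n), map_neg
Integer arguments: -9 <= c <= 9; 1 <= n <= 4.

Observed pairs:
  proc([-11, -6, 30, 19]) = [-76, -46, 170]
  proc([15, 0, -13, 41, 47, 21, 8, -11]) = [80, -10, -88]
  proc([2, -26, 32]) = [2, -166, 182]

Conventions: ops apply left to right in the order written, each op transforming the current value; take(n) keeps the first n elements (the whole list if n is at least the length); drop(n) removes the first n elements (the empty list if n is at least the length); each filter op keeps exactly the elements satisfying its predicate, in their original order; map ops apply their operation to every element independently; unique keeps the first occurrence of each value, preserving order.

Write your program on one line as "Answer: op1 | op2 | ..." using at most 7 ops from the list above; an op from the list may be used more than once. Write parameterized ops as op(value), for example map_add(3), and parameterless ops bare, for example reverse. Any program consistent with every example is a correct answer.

map_add(-1) | map_mul(-6) | map_add(7) | take(3) | map_neg | map_add(3)

Check, running the answer program on each example:
  [-11, -6, 30, 19] -> [-12, -7, 29, 18] -> [72, 42, -174, -108] -> [79, 49, -167, -101] -> [79, 49, -167] -> [-79, -49, 167] -> [-76, -46, 170]
  [15, 0, -13, 41, 47, 21, 8, -11] -> [14, -1, -14, 40, 46, 20, 7, -12] -> [-84, 6, 84, -240, -276, -120, -42, 72] -> [-77, 13, 91, -233, -269, -113, -35, 79] -> [-77, 13, 91] -> [77, -13, -91] -> [80, -10, -88]
  [2, -26, 32] -> [1, -27, 31] -> [-6, 162, -186] -> [1, 169, -179] -> [1, 169, -179] -> [-1, -169, 179] -> [2, -166, 182]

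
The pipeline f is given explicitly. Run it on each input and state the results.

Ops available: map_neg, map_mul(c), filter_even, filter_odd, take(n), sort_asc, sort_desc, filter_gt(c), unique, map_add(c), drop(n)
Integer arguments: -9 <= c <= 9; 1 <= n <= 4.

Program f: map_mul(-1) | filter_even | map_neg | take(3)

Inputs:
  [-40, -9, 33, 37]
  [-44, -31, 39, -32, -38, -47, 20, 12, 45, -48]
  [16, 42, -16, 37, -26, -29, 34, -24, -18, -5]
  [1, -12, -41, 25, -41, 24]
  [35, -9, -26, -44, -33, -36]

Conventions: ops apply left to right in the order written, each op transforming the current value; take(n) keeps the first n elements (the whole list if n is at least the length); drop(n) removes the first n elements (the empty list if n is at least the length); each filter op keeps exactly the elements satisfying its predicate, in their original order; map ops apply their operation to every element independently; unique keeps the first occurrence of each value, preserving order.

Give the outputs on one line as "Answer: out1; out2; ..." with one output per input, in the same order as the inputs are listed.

Execution, op by op:
  [-40, -9, 33, 37] -> [40, 9, -33, -37] -> [40] -> [-40] -> [-40]
  [-44, -31, 39, -32, -38, -47, 20, 12, 45, -48] -> [44, 31, -39, 32, 38, 47, -20, -12, -45, 48] -> [44, 32, 38, -20, -12, 48] -> [-44, -32, -38, 20, 12, -48] -> [-44, -32, -38]
  [16, 42, -16, 37, -26, -29, 34, -24, -18, -5] -> [-16, -42, 16, -37, 26, 29, -34, 24, 18, 5] -> [-16, -42, 16, 26, -34, 24, 18] -> [16, 42, -16, -26, 34, -24, -18] -> [16, 42, -16]
  [1, -12, -41, 25, -41, 24] -> [-1, 12, 41, -25, 41, -24] -> [12, -24] -> [-12, 24] -> [-12, 24]
  [35, -9, -26, -44, -33, -36] -> [-35, 9, 26, 44, 33, 36] -> [26, 44, 36] -> [-26, -44, -36] -> [-26, -44, -36]

[-40]; [-44, -32, -38]; [16, 42, -16]; [-12, 24]; [-26, -44, -36]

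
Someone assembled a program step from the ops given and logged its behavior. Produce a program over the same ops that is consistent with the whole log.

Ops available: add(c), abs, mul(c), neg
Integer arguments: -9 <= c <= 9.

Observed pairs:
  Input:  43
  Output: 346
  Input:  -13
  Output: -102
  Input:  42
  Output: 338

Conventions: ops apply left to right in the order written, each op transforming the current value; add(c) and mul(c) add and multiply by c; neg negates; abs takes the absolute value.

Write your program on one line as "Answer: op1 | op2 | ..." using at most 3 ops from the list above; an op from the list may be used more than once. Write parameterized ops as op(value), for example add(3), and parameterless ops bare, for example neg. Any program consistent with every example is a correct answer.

mul(8) | add(2)

Check, running the answer program on each example:
  43 -> 344 -> 346
  -13 -> -104 -> -102
  42 -> 336 -> 338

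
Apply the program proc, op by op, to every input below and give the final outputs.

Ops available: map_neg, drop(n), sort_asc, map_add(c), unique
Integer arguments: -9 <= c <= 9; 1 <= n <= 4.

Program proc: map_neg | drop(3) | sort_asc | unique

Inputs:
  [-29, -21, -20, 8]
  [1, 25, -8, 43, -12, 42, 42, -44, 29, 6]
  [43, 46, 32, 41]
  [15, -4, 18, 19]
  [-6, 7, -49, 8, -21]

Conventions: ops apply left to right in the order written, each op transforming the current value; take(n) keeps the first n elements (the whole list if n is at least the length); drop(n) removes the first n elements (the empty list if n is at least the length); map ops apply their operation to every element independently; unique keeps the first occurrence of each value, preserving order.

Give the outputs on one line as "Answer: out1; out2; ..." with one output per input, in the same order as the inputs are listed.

Execution, op by op:
  [-29, -21, -20, 8] -> [29, 21, 20, -8] -> [-8] -> [-8] -> [-8]
  [1, 25, -8, 43, -12, 42, 42, -44, 29, 6] -> [-1, -25, 8, -43, 12, -42, -42, 44, -29, -6] -> [-43, 12, -42, -42, 44, -29, -6] -> [-43, -42, -42, -29, -6, 12, 44] -> [-43, -42, -29, -6, 12, 44]
  [43, 46, 32, 41] -> [-43, -46, -32, -41] -> [-41] -> [-41] -> [-41]
  [15, -4, 18, 19] -> [-15, 4, -18, -19] -> [-19] -> [-19] -> [-19]
  [-6, 7, -49, 8, -21] -> [6, -7, 49, -8, 21] -> [-8, 21] -> [-8, 21] -> [-8, 21]

[-8]; [-43, -42, -29, -6, 12, 44]; [-41]; [-19]; [-8, 21]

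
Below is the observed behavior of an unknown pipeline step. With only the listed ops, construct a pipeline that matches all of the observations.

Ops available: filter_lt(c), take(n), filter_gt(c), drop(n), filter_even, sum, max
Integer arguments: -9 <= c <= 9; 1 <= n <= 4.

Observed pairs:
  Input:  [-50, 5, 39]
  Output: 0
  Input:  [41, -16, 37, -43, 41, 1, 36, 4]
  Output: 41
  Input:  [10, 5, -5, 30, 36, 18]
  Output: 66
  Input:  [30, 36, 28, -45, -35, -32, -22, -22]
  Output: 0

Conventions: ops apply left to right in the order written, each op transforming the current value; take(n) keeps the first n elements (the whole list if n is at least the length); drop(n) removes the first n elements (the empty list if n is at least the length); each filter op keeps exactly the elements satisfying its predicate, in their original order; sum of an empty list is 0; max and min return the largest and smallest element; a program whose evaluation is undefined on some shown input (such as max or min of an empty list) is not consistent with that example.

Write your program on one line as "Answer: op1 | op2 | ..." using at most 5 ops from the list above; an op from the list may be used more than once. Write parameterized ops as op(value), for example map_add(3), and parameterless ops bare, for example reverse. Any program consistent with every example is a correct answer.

drop(3) | take(2) | filter_gt(2) | sum

Check, running the answer program on each example:
  [-50, 5, 39] -> [] -> [] -> [] -> 0
  [41, -16, 37, -43, 41, 1, 36, 4] -> [-43, 41, 1, 36, 4] -> [-43, 41] -> [41] -> 41
  [10, 5, -5, 30, 36, 18] -> [30, 36, 18] -> [30, 36] -> [30, 36] -> 66
  [30, 36, 28, -45, -35, -32, -22, -22] -> [-45, -35, -32, -22, -22] -> [-45, -35] -> [] -> 0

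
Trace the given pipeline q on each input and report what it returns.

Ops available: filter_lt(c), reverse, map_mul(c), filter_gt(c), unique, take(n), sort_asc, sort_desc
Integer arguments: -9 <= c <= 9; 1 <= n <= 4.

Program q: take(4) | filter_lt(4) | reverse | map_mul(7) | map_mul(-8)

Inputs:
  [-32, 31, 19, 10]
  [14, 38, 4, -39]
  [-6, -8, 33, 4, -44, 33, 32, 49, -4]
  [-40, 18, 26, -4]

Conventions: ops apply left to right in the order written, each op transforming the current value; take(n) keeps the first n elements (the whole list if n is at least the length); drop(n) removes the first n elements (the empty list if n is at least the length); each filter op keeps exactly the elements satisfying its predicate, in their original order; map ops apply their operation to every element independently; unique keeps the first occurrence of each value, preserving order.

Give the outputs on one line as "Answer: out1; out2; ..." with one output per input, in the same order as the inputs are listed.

[1792]; [2184]; [448, 336]; [224, 2240]

Execution, op by op:
  [-32, 31, 19, 10] -> [-32, 31, 19, 10] -> [-32] -> [-32] -> [-224] -> [1792]
  [14, 38, 4, -39] -> [14, 38, 4, -39] -> [-39] -> [-39] -> [-273] -> [2184]
  [-6, -8, 33, 4, -44, 33, 32, 49, -4] -> [-6, -8, 33, 4] -> [-6, -8] -> [-8, -6] -> [-56, -42] -> [448, 336]
  [-40, 18, 26, -4] -> [-40, 18, 26, -4] -> [-40, -4] -> [-4, -40] -> [-28, -280] -> [224, 2240]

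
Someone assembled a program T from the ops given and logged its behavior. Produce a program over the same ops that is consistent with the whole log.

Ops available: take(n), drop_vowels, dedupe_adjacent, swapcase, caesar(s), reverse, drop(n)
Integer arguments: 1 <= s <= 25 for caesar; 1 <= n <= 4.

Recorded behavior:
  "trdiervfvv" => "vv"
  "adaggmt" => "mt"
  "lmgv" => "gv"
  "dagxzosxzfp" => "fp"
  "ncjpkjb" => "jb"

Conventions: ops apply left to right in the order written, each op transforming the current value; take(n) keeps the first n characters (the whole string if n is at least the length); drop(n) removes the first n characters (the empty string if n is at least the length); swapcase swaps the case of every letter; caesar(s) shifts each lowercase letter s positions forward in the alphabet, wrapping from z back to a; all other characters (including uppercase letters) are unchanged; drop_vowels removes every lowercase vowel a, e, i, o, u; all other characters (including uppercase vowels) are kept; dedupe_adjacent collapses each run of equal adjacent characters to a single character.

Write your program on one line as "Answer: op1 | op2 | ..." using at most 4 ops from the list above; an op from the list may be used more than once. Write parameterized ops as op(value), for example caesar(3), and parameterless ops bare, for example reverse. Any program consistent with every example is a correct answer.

reverse | take(2) | reverse

Check, running the answer program on each example:
  "trdiervfvv" -> "vvfvreidrt" -> "vv" -> "vv"
  "adaggmt" -> "tmggada" -> "tm" -> "mt"
  "lmgv" -> "vgml" -> "vg" -> "gv"
  "dagxzosxzfp" -> "pfzxsozxgad" -> "pf" -> "fp"
  "ncjpkjb" -> "bjkpjcn" -> "bj" -> "jb"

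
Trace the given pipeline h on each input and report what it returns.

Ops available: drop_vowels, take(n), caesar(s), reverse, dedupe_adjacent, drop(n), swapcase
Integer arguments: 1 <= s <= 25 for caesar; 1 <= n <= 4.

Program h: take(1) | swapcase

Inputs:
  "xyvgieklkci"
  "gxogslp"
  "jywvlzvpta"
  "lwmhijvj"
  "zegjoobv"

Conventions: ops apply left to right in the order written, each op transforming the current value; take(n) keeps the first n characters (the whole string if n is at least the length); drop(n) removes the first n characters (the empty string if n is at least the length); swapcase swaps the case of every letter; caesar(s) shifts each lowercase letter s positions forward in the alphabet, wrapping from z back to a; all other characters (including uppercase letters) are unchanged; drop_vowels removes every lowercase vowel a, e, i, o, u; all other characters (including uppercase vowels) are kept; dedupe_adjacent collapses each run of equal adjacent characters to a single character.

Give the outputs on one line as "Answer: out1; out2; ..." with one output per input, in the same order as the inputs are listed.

Execution, op by op:
  "xyvgieklkci" -> "x" -> "X"
  "gxogslp" -> "g" -> "G"
  "jywvlzvpta" -> "j" -> "J"
  "lwmhijvj" -> "l" -> "L"
  "zegjoobv" -> "z" -> "Z"

"X"; "G"; "J"; "L"; "Z"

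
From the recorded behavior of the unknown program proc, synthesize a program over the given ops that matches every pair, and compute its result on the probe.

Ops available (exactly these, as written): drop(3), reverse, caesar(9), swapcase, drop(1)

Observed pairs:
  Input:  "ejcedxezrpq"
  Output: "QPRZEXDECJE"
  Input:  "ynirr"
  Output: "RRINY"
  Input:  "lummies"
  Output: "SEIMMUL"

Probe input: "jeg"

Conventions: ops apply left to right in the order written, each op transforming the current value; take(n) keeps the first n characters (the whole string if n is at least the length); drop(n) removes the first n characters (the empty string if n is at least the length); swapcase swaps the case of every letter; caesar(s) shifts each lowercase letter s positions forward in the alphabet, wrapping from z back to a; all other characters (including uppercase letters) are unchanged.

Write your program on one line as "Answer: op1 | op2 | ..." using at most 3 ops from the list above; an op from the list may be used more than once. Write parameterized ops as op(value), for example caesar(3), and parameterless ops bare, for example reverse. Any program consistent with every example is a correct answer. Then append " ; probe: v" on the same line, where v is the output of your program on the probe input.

reverse | swapcase ; probe: "GEJ"

Check, running the answer program on each example:
  "ejcedxezrpq" -> "qprzexdecje" -> "QPRZEXDECJE"
  "ynirr" -> "rriny" -> "RRINY"
  "lummies" -> "seimmul" -> "SEIMMUL"
  probe: "jeg" -> "gej" -> "GEJ"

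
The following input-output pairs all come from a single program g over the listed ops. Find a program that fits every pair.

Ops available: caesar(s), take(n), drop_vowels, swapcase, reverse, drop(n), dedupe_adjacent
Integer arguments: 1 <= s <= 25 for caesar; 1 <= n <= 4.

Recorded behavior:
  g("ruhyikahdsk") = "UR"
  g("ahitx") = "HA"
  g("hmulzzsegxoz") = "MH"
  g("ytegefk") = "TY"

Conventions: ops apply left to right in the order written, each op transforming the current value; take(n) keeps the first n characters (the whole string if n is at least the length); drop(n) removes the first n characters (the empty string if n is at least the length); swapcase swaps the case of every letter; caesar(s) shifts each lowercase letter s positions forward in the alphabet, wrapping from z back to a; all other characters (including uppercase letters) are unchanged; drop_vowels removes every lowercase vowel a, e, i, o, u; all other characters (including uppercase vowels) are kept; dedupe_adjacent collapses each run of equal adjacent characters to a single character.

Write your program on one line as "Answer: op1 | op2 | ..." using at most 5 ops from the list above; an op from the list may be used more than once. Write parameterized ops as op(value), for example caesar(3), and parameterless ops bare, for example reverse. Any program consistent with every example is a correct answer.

dedupe_adjacent | swapcase | take(2) | reverse

Check, running the answer program on each example:
  "ruhyikahdsk" -> "ruhyikahdsk" -> "RUHYIKAHDSK" -> "RU" -> "UR"
  "ahitx" -> "ahitx" -> "AHITX" -> "AH" -> "HA"
  "hmulzzsegxoz" -> "hmulzsegxoz" -> "HMULZSEGXOZ" -> "HM" -> "MH"
  "ytegefk" -> "ytegefk" -> "YTEGEFK" -> "YT" -> "TY"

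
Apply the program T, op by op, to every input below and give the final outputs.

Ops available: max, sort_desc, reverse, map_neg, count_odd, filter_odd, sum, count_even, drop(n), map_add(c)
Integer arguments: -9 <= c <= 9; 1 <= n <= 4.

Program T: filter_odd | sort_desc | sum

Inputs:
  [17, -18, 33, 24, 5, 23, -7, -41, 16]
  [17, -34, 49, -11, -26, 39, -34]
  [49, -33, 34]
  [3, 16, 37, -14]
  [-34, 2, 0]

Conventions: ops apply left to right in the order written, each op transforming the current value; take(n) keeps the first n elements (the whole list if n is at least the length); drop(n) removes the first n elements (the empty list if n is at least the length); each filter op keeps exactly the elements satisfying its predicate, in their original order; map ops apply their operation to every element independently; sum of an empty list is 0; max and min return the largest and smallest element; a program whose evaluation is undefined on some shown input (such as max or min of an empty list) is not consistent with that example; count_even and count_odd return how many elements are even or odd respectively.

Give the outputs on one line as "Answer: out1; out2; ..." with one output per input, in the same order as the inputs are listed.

30; 94; 16; 40; 0

Execution, op by op:
  [17, -18, 33, 24, 5, 23, -7, -41, 16] -> [17, 33, 5, 23, -7, -41] -> [33, 23, 17, 5, -7, -41] -> 30
  [17, -34, 49, -11, -26, 39, -34] -> [17, 49, -11, 39] -> [49, 39, 17, -11] -> 94
  [49, -33, 34] -> [49, -33] -> [49, -33] -> 16
  [3, 16, 37, -14] -> [3, 37] -> [37, 3] -> 40
  [-34, 2, 0] -> [] -> [] -> 0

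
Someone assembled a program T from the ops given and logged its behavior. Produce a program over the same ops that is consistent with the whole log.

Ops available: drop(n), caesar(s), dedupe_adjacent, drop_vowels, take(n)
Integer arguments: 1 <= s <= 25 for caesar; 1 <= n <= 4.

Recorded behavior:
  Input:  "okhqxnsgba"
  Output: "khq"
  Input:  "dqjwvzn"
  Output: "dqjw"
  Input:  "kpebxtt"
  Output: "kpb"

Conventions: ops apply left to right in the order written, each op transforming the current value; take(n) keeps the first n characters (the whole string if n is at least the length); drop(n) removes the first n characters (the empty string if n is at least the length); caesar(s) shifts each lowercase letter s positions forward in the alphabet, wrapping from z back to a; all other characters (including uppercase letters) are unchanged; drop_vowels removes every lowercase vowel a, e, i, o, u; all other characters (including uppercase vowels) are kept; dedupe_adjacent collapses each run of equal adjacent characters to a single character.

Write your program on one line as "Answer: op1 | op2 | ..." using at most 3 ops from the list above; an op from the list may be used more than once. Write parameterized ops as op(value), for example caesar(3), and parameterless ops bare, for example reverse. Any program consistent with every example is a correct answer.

take(4) | drop_vowels

Check, running the answer program on each example:
  "okhqxnsgba" -> "okhq" -> "khq"
  "dqjwvzn" -> "dqjw" -> "dqjw"
  "kpebxtt" -> "kpeb" -> "kpb"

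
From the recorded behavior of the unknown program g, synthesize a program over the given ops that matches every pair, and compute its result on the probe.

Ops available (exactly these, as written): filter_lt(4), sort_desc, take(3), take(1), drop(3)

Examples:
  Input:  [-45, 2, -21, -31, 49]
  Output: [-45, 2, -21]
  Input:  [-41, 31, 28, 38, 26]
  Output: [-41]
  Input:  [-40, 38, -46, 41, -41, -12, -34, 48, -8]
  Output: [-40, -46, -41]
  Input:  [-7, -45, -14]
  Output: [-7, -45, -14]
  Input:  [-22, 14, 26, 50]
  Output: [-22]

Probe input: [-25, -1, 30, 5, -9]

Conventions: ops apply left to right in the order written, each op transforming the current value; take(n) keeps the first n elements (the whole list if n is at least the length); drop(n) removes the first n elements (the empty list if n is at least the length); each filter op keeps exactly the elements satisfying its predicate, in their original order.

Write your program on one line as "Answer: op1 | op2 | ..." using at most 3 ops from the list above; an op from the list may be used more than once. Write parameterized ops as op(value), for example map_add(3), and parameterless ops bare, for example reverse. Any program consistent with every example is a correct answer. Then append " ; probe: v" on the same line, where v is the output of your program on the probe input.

filter_lt(4) | take(3) ; probe: [-25, -1, -9]

Check, running the answer program on each example:
  [-45, 2, -21, -31, 49] -> [-45, 2, -21, -31] -> [-45, 2, -21]
  [-41, 31, 28, 38, 26] -> [-41] -> [-41]
  [-40, 38, -46, 41, -41, -12, -34, 48, -8] -> [-40, -46, -41, -12, -34, -8] -> [-40, -46, -41]
  [-7, -45, -14] -> [-7, -45, -14] -> [-7, -45, -14]
  [-22, 14, 26, 50] -> [-22] -> [-22]
  probe: [-25, -1, 30, 5, -9] -> [-25, -1, -9] -> [-25, -1, -9]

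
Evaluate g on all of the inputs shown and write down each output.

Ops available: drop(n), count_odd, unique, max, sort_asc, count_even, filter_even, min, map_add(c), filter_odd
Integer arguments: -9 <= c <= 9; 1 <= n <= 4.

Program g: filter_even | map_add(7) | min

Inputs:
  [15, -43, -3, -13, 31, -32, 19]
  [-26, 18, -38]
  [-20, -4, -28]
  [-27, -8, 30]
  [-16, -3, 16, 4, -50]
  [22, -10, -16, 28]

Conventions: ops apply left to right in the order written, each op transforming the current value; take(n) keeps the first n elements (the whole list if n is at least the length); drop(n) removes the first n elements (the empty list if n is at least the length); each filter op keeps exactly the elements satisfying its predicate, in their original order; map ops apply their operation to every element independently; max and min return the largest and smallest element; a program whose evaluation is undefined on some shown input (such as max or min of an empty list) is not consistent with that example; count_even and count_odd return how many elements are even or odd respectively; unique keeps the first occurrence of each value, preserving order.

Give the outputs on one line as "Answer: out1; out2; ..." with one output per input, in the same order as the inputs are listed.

Execution, op by op:
  [15, -43, -3, -13, 31, -32, 19] -> [-32] -> [-25] -> -25
  [-26, 18, -38] -> [-26, 18, -38] -> [-19, 25, -31] -> -31
  [-20, -4, -28] -> [-20, -4, -28] -> [-13, 3, -21] -> -21
  [-27, -8, 30] -> [-8, 30] -> [-1, 37] -> -1
  [-16, -3, 16, 4, -50] -> [-16, 16, 4, -50] -> [-9, 23, 11, -43] -> -43
  [22, -10, -16, 28] -> [22, -10, -16, 28] -> [29, -3, -9, 35] -> -9

-25; -31; -21; -1; -43; -9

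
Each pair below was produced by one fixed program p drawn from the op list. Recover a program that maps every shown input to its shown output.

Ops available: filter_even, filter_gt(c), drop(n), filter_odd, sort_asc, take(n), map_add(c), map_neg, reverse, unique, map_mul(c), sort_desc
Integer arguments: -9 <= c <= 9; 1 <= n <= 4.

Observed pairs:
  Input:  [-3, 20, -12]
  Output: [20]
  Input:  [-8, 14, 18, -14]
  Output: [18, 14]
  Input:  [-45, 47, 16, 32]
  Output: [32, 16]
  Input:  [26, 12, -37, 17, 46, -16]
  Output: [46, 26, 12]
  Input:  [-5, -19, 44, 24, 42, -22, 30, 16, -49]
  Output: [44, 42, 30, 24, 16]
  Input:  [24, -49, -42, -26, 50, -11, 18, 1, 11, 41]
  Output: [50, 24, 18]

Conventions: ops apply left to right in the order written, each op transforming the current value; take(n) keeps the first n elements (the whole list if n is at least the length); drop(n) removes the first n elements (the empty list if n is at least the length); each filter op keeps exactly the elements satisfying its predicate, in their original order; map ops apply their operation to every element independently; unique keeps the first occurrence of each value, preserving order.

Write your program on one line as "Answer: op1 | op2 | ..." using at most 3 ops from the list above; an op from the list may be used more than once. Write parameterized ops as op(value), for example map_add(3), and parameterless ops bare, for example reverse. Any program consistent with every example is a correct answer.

filter_even | sort_desc | filter_gt(-3)

Check, running the answer program on each example:
  [-3, 20, -12] -> [20, -12] -> [20, -12] -> [20]
  [-8, 14, 18, -14] -> [-8, 14, 18, -14] -> [18, 14, -8, -14] -> [18, 14]
  [-45, 47, 16, 32] -> [16, 32] -> [32, 16] -> [32, 16]
  [26, 12, -37, 17, 46, -16] -> [26, 12, 46, -16] -> [46, 26, 12, -16] -> [46, 26, 12]
  [-5, -19, 44, 24, 42, -22, 30, 16, -49] -> [44, 24, 42, -22, 30, 16] -> [44, 42, 30, 24, 16, -22] -> [44, 42, 30, 24, 16]
  [24, -49, -42, -26, 50, -11, 18, 1, 11, 41] -> [24, -42, -26, 50, 18] -> [50, 24, 18, -26, -42] -> [50, 24, 18]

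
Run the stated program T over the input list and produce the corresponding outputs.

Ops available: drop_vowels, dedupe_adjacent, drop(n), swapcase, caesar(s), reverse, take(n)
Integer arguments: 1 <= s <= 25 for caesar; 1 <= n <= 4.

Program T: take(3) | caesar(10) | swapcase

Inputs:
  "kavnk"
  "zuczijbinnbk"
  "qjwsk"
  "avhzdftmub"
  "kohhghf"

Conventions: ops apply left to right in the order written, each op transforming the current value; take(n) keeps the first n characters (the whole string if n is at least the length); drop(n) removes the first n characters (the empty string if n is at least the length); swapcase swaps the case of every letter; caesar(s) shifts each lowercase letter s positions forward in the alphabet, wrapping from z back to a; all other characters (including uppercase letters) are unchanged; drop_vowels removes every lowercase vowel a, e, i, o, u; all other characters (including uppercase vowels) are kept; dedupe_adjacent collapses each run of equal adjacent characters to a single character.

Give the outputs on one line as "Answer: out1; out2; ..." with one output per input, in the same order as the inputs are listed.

"UKF"; "JEM"; "ATG"; "KFR"; "UYR"

Execution, op by op:
  "kavnk" -> "kav" -> "ukf" -> "UKF"
  "zuczijbinnbk" -> "zuc" -> "jem" -> "JEM"
  "qjwsk" -> "qjw" -> "atg" -> "ATG"
  "avhzdftmub" -> "avh" -> "kfr" -> "KFR"
  "kohhghf" -> "koh" -> "uyr" -> "UYR"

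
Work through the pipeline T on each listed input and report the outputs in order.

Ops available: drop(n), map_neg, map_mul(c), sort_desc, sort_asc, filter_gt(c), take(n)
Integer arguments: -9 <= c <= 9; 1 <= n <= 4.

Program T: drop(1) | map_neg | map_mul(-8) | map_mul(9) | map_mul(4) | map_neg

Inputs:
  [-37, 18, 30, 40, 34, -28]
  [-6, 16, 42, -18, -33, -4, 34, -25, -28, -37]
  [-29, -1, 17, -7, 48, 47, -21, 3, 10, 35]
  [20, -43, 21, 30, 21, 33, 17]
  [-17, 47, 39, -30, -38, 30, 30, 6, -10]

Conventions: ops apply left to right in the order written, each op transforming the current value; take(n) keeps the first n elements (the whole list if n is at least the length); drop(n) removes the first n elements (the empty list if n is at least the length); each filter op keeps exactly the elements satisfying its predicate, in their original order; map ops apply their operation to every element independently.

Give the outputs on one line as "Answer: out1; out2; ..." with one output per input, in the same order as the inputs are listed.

Execution, op by op:
  [-37, 18, 30, 40, 34, -28] -> [18, 30, 40, 34, -28] -> [-18, -30, -40, -34, 28] -> [144, 240, 320, 272, -224] -> [1296, 2160, 2880, 2448, -2016] -> [5184, 8640, 11520, 9792, -8064] -> [-5184, -8640, -11520, -9792, 8064]
  [-6, 16, 42, -18, -33, -4, 34, -25, -28, -37] -> [16, 42, -18, -33, -4, 34, -25, -28, -37] -> [-16, -42, 18, 33, 4, -34, 25, 28, 37] -> [128, 336, -144, -264, -32, 272, -200, -224, -296] -> [1152, 3024, -1296, -2376, -288, 2448, -1800, -2016, -2664] -> [4608, 12096, -5184, -9504, -1152, 9792, -7200, -8064, -10656] -> [-4608, -12096, 5184, 9504, 1152, -9792, 7200, 8064, 10656]
  [-29, -1, 17, -7, 48, 47, -21, 3, 10, 35] -> [-1, 17, -7, 48, 47, -21, 3, 10, 35] -> [1, -17, 7, -48, -47, 21, -3, -10, -35] -> [-8, 136, -56, 384, 376, -168, 24, 80, 280] -> [-72, 1224, -504, 3456, 3384, -1512, 216, 720, 2520] -> [-288, 4896, -2016, 13824, 13536, -6048, 864, 2880, 10080] -> [288, -4896, 2016, -13824, -13536, 6048, -864, -2880, -10080]
  [20, -43, 21, 30, 21, 33, 17] -> [-43, 21, 30, 21, 33, 17] -> [43, -21, -30, -21, -33, -17] -> [-344, 168, 240, 168, 264, 136] -> [-3096, 1512, 2160, 1512, 2376, 1224] -> [-12384, 6048, 8640, 6048, 9504, 4896] -> [12384, -6048, -8640, -6048, -9504, -4896]
  [-17, 47, 39, -30, -38, 30, 30, 6, -10] -> [47, 39, -30, -38, 30, 30, 6, -10] -> [-47, -39, 30, 38, -30, -30, -6, 10] -> [376, 312, -240, -304, 240, 240, 48, -80] -> [3384, 2808, -2160, -2736, 2160, 2160, 432, -720] -> [13536, 11232, -8640, -10944, 8640, 8640, 1728, -2880] -> [-13536, -11232, 8640, 10944, -8640, -8640, -1728, 2880]

[-5184, -8640, -11520, -9792, 8064]; [-4608, -12096, 5184, 9504, 1152, -9792, 7200, 8064, 10656]; [288, -4896, 2016, -13824, -13536, 6048, -864, -2880, -10080]; [12384, -6048, -8640, -6048, -9504, -4896]; [-13536, -11232, 8640, 10944, -8640, -8640, -1728, 2880]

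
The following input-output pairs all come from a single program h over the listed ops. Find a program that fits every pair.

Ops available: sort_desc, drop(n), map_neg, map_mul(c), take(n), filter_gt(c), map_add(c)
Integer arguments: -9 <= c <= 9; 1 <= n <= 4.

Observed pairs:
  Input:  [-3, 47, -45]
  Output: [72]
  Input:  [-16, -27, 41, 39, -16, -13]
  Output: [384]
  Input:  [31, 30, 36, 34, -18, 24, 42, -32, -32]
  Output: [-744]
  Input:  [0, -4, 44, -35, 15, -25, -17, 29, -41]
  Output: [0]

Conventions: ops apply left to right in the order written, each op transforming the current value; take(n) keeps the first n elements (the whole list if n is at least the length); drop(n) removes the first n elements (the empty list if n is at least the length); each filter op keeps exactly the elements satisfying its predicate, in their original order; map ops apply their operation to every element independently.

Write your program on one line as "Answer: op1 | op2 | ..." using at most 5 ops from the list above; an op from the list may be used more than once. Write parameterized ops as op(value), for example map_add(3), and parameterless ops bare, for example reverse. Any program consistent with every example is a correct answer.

map_neg | take(1) | map_neg | map_mul(6) | map_mul(-4)

Check, running the answer program on each example:
  [-3, 47, -45] -> [3, -47, 45] -> [3] -> [-3] -> [-18] -> [72]
  [-16, -27, 41, 39, -16, -13] -> [16, 27, -41, -39, 16, 13] -> [16] -> [-16] -> [-96] -> [384]
  [31, 30, 36, 34, -18, 24, 42, -32, -32] -> [-31, -30, -36, -34, 18, -24, -42, 32, 32] -> [-31] -> [31] -> [186] -> [-744]
  [0, -4, 44, -35, 15, -25, -17, 29, -41] -> [0, 4, -44, 35, -15, 25, 17, -29, 41] -> [0] -> [0] -> [0] -> [0]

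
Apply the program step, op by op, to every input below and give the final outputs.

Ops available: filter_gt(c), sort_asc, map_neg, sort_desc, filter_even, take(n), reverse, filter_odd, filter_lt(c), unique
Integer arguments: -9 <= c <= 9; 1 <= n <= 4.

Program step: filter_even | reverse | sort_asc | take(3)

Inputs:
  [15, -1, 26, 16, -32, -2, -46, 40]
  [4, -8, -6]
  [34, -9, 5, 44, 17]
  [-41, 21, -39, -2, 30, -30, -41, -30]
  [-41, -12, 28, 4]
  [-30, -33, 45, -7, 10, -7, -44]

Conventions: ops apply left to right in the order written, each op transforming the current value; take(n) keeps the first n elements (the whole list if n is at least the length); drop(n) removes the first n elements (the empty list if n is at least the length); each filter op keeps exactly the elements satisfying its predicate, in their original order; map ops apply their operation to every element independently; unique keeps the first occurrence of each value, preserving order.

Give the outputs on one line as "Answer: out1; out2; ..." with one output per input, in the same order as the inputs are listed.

[-46, -32, -2]; [-8, -6, 4]; [34, 44]; [-30, -30, -2]; [-12, 4, 28]; [-44, -30, 10]

Execution, op by op:
  [15, -1, 26, 16, -32, -2, -46, 40] -> [26, 16, -32, -2, -46, 40] -> [40, -46, -2, -32, 16, 26] -> [-46, -32, -2, 16, 26, 40] -> [-46, -32, -2]
  [4, -8, -6] -> [4, -8, -6] -> [-6, -8, 4] -> [-8, -6, 4] -> [-8, -6, 4]
  [34, -9, 5, 44, 17] -> [34, 44] -> [44, 34] -> [34, 44] -> [34, 44]
  [-41, 21, -39, -2, 30, -30, -41, -30] -> [-2, 30, -30, -30] -> [-30, -30, 30, -2] -> [-30, -30, -2, 30] -> [-30, -30, -2]
  [-41, -12, 28, 4] -> [-12, 28, 4] -> [4, 28, -12] -> [-12, 4, 28] -> [-12, 4, 28]
  [-30, -33, 45, -7, 10, -7, -44] -> [-30, 10, -44] -> [-44, 10, -30] -> [-44, -30, 10] -> [-44, -30, 10]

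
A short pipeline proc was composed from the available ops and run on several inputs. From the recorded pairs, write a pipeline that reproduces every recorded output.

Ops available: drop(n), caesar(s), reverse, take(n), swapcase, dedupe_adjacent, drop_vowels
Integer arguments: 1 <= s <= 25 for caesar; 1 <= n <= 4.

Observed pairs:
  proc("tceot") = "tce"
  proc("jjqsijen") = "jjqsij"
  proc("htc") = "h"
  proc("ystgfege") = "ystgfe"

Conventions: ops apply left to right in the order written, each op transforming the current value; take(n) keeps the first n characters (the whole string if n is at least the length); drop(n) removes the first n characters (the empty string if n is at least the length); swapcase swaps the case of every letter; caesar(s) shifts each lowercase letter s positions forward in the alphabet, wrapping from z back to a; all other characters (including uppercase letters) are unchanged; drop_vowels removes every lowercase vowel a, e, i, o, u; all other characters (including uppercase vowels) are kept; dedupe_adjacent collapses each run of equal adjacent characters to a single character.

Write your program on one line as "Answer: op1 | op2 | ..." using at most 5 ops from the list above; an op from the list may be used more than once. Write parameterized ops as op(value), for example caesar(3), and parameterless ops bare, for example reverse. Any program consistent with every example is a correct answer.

swapcase | reverse | drop(2) | reverse | swapcase

Check, running the answer program on each example:
  "tceot" -> "TCEOT" -> "TOECT" -> "ECT" -> "TCE" -> "tce"
  "jjqsijen" -> "JJQSIJEN" -> "NEJISQJJ" -> "JISQJJ" -> "JJQSIJ" -> "jjqsij"
  "htc" -> "HTC" -> "CTH" -> "H" -> "H" -> "h"
  "ystgfege" -> "YSTGFEGE" -> "EGEFGTSY" -> "EFGTSY" -> "YSTGFE" -> "ystgfe"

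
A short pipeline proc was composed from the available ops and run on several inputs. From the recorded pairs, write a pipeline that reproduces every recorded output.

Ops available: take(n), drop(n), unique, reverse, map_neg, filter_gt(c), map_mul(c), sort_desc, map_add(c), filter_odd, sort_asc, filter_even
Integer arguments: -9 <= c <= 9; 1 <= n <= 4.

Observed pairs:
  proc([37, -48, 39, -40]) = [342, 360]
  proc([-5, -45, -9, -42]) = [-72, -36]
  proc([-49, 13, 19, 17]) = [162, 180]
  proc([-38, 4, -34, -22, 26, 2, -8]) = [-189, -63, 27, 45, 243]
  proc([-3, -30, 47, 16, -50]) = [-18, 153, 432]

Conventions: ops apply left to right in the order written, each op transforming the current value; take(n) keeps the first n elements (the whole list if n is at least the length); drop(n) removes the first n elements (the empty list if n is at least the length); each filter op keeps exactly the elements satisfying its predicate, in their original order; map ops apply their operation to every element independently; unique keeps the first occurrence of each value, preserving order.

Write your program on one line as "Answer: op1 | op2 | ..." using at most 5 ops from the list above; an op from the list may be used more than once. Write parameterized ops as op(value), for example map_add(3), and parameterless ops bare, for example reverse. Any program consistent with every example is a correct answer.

sort_desc | sort_asc | map_add(1) | map_mul(9) | drop(2)

Check, running the answer program on each example:
  [37, -48, 39, -40] -> [39, 37, -40, -48] -> [-48, -40, 37, 39] -> [-47, -39, 38, 40] -> [-423, -351, 342, 360] -> [342, 360]
  [-5, -45, -9, -42] -> [-5, -9, -42, -45] -> [-45, -42, -9, -5] -> [-44, -41, -8, -4] -> [-396, -369, -72, -36] -> [-72, -36]
  [-49, 13, 19, 17] -> [19, 17, 13, -49] -> [-49, 13, 17, 19] -> [-48, 14, 18, 20] -> [-432, 126, 162, 180] -> [162, 180]
  [-38, 4, -34, -22, 26, 2, -8] -> [26, 4, 2, -8, -22, -34, -38] -> [-38, -34, -22, -8, 2, 4, 26] -> [-37, -33, -21, -7, 3, 5, 27] -> [-333, -297, -189, -63, 27, 45, 243] -> [-189, -63, 27, 45, 243]
  [-3, -30, 47, 16, -50] -> [47, 16, -3, -30, -50] -> [-50, -30, -3, 16, 47] -> [-49, -29, -2, 17, 48] -> [-441, -261, -18, 153, 432] -> [-18, 153, 432]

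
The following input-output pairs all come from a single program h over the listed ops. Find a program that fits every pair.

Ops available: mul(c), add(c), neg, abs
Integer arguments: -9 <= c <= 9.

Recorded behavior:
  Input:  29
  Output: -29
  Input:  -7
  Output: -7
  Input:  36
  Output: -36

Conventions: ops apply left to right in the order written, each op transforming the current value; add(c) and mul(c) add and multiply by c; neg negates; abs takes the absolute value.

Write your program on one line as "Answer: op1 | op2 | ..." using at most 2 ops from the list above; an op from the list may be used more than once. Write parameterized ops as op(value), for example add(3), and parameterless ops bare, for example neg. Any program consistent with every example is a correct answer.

abs | neg

Check, running the answer program on each example:
  29 -> 29 -> -29
  -7 -> 7 -> -7
  36 -> 36 -> -36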